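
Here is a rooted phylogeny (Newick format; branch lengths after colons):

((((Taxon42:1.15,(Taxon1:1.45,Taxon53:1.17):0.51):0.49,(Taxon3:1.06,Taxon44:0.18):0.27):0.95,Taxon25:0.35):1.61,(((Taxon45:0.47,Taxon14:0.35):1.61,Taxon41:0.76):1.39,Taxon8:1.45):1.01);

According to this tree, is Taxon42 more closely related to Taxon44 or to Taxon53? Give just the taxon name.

Taxon53

The MRCA of Taxon42 and Taxon53 subtends (Taxon42,(Taxon1,Taxon53)) (3 taxa).
The MRCA of Taxon42 and Taxon44 subtends ((Taxon42,(Taxon1,Taxon53)),(Taxon3,Taxon44)) (5 taxa).
The first is nested inside the second, so Taxon42 shares a more recent common ancestor with Taxon53.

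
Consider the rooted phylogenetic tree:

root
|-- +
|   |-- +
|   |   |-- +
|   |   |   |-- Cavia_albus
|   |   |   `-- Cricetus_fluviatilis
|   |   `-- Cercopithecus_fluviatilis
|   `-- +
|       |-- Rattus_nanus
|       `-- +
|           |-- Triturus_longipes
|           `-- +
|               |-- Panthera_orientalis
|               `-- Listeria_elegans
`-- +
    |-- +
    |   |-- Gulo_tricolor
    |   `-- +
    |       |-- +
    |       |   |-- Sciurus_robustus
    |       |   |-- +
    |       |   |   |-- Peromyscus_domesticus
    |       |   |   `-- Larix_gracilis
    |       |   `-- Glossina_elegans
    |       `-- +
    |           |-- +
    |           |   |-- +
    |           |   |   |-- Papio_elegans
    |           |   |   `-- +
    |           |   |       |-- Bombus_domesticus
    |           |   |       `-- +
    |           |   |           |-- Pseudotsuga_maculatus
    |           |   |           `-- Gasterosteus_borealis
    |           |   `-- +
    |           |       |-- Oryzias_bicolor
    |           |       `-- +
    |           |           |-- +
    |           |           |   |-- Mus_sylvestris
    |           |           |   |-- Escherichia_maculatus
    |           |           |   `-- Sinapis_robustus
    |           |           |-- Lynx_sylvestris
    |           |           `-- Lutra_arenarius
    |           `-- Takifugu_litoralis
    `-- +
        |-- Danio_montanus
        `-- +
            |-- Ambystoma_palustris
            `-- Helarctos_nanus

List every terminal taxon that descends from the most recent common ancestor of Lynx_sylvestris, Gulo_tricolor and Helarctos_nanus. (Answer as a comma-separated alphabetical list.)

Tracing Lynx_sylvestris: it sits inside ((Mus_sylvestris,Escherichia_maculatus,Sinapis_robustus),Lynx_sylvestris,Lutra_arenarius).
Tracing Gulo_tricolor: it sits inside (Gulo_tricolor,((Sciurus_robustus,(Peromyscus_domesticus,Larix_gracilis),Glossina_elegans),(((Papio_elegans,(Bombus_domesticus,(Pseudotsuga_maculatus,Gasterosteus_borealis))),(Oryzias_bicolor,((Mus_sylvestris,Escherichia_maculatus,Sinapis_robustus),Lynx_sylvestris,Lutra_arenarius))),Takifugu_litoralis))).
Tracing Helarctos_nanus: it sits inside (Ambystoma_palustris,Helarctos_nanus).
The smallest clade enclosing all 3 is ((Gulo_tricolor,((Sciurus_robustus,(Peromyscus_domesticus,Larix_gracilis),Glossina_elegans),(((Papio_elegans,(Bombus_domesticus,(Pseudotsuga_maculatus,Gasterosteus_borealis))),(Oryzias_bicolor,((Mus_sylvestris,Escherichia_maculatus,Sinapis_robustus),Lynx_sylvestris,Lutra_arenarius))),Takifugu_litoralis))),(Danio_montanus,(Ambystoma_palustris,Helarctos_nanus))); the answer is its 19 terminal taxa in alphabetical order.

Ambystoma_palustris, Bombus_domesticus, Danio_montanus, Escherichia_maculatus, Gasterosteus_borealis, Glossina_elegans, Gulo_tricolor, Helarctos_nanus, Larix_gracilis, Lutra_arenarius, Lynx_sylvestris, Mus_sylvestris, Oryzias_bicolor, Papio_elegans, Peromyscus_domesticus, Pseudotsuga_maculatus, Sciurus_robustus, Sinapis_robustus, Takifugu_litoralis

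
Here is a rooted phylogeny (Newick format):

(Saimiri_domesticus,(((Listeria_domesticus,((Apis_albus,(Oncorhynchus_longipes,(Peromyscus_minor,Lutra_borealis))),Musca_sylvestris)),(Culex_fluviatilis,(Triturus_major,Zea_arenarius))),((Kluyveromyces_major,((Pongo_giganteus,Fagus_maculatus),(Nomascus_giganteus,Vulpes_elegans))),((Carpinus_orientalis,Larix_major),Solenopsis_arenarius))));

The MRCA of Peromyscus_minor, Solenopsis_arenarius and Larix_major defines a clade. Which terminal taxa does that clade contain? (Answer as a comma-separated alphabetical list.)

Tracing Peromyscus_minor: it sits inside (Peromyscus_minor,Lutra_borealis).
Tracing Solenopsis_arenarius: it sits inside ((Carpinus_orientalis,Larix_major),Solenopsis_arenarius).
Tracing Larix_major: it sits inside (Carpinus_orientalis,Larix_major).
The smallest clade enclosing all 3 is (((Listeria_domesticus,((Apis_albus,(Oncorhynchus_longipes,(Peromyscus_minor,Lutra_borealis))),Musca_sylvestris)),(Culex_fluviatilis,(Triturus_major,Zea_arenarius))),((Kluyveromyces_major,((Pongo_giganteus,Fagus_maculatus),(Nomascus_giganteus,Vulpes_elegans))),((Carpinus_orientalis,Larix_major),Solenopsis_arenarius))); the answer is its 17 terminal taxa in alphabetical order.

Apis_albus, Carpinus_orientalis, Culex_fluviatilis, Fagus_maculatus, Kluyveromyces_major, Larix_major, Listeria_domesticus, Lutra_borealis, Musca_sylvestris, Nomascus_giganteus, Oncorhynchus_longipes, Peromyscus_minor, Pongo_giganteus, Solenopsis_arenarius, Triturus_major, Vulpes_elegans, Zea_arenarius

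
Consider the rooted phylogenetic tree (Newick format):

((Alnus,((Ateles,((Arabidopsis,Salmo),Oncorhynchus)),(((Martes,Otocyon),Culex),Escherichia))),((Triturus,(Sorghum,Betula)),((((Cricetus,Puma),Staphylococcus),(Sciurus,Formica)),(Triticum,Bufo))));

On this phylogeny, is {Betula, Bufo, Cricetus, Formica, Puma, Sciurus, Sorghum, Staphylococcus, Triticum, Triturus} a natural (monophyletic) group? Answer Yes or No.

Yes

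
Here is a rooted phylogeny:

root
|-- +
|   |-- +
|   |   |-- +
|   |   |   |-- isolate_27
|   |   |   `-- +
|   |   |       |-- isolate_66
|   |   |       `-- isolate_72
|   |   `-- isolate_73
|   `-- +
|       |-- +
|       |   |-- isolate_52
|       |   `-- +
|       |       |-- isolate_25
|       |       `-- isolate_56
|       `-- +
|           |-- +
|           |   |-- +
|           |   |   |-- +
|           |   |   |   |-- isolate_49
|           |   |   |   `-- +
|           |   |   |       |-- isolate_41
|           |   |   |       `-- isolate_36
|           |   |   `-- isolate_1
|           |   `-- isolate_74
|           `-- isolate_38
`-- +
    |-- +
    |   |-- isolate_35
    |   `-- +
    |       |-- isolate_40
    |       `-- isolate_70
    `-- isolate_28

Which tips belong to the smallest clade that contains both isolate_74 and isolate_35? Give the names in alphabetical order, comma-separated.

Tracing isolate_74: it sits inside (((isolate_49,(isolate_41,isolate_36)),isolate_1),isolate_74).
Tracing isolate_35: it sits inside (isolate_35,(isolate_40,isolate_70)).
The smallest clade enclosing both is the whole tree (their MRCA is the root), so the answer is all 17 tips in alphabetical order.

isolate_1, isolate_25, isolate_27, isolate_28, isolate_35, isolate_36, isolate_38, isolate_40, isolate_41, isolate_49, isolate_52, isolate_56, isolate_66, isolate_70, isolate_72, isolate_73, isolate_74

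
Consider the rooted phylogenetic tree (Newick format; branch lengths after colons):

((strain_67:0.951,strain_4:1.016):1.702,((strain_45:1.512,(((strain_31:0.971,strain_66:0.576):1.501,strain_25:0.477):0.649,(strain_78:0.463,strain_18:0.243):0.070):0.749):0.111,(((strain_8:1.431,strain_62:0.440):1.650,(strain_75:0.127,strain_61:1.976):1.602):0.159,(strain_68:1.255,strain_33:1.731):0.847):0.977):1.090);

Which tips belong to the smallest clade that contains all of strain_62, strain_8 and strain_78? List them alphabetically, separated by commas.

strain_18, strain_25, strain_31, strain_33, strain_45, strain_61, strain_62, strain_66, strain_68, strain_75, strain_78, strain_8

Tracing strain_62: it sits inside (strain_8,strain_62).
Tracing strain_8: it sits inside (strain_8,strain_62).
Tracing strain_78: it sits inside (strain_78,strain_18).
The smallest clade enclosing all 3 is ((strain_45,(((strain_31,strain_66),strain_25),(strain_78,strain_18))),(((strain_8,strain_62),(strain_75,strain_61)),(strain_68,strain_33))); the answer is its 12 terminal taxa in alphabetical order.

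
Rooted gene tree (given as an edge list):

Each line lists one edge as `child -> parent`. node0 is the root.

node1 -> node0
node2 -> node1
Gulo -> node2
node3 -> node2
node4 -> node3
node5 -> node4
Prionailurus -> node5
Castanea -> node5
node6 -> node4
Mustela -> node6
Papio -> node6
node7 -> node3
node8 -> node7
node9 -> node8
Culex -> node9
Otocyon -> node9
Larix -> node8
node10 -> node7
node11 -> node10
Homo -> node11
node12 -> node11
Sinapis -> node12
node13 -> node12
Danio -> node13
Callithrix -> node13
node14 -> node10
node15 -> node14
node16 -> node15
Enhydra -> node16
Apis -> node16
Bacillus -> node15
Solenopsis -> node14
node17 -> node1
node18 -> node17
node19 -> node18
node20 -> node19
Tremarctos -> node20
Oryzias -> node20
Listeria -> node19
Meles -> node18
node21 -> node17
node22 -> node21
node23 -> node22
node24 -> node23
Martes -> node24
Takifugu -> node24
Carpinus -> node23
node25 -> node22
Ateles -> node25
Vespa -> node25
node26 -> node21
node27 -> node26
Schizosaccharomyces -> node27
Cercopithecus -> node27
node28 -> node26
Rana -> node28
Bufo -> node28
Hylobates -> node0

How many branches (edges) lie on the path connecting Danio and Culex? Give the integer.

8

The MRCA of Danio and Culex is the node subtending (((Culex,Otocyon),Larix),((Homo,(Sinapis,(Danio,Callithrix))),(((Enhydra,Apis),Bacillus),Solenopsis))).
From Danio up to that node: 5 branches. From Culex up to the same node: 3 branches. Total: 5 + 3 = 8.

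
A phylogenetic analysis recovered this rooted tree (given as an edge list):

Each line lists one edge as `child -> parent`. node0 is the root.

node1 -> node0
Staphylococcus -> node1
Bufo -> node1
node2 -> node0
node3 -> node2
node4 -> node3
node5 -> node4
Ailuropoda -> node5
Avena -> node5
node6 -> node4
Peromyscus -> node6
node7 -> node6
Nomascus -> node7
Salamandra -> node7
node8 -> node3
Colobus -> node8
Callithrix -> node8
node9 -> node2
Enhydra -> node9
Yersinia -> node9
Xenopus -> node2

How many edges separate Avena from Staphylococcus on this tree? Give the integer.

7

The MRCA of Avena and Staphylococcus is the root of the tree.
From Avena up to that node: 5 branches. From Staphylococcus up to the same node: 2 branches. Total: 5 + 2 = 7.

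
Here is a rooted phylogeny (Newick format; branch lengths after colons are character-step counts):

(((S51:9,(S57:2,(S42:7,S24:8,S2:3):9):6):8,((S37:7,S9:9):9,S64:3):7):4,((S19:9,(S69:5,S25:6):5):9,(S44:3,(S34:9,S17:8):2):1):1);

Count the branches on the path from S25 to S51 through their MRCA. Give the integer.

The MRCA of S25 and S51 is the root of the tree.
From S25 up to that node: 4 branches. From S51 up to the same node: 3 branches. Total: 4 + 3 = 7.

7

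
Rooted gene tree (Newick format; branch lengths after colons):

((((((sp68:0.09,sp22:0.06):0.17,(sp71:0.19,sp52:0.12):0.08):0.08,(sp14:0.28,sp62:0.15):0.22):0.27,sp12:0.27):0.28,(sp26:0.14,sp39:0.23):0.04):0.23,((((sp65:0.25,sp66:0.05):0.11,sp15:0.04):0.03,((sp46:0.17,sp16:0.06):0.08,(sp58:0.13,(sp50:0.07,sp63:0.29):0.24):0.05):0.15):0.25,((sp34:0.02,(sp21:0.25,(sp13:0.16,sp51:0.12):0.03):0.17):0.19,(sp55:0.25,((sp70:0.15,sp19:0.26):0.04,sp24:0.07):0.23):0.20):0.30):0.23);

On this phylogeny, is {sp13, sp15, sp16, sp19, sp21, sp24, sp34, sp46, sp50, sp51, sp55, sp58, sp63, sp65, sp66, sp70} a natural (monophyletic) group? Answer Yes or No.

The most recent common ancestor of these taxa subtends ((((sp65,sp66),sp15),((sp46,sp16),(sp58,(sp50,sp63)))),((sp34,(sp21,(sp13,sp51))),(sp55,((sp70,sp19),sp24)))).
That clade has exactly 16 tips — every listed taxon and nothing else — so the group is monophyletic.

Yes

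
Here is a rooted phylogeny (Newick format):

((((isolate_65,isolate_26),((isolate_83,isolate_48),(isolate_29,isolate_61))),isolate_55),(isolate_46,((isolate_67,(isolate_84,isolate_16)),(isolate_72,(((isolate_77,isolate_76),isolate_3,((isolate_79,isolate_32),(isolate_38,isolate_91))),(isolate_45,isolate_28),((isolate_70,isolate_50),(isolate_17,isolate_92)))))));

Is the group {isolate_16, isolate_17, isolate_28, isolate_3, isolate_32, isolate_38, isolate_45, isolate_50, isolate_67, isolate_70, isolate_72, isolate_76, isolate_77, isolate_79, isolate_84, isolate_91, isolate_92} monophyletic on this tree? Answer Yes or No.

Yes

The most recent common ancestor of these taxa subtends ((isolate_67,(isolate_84,isolate_16)),(isolate_72,(((isolate_77,isolate_76),isolate_3,((isolate_79,isolate_32),(isolate_38,isolate_91))),(isolate_45,isolate_28),((isolate_70,isolate_50),(isolate_17,isolate_92))))).
That clade has exactly 17 tips — every listed taxon and nothing else — so the group is monophyletic.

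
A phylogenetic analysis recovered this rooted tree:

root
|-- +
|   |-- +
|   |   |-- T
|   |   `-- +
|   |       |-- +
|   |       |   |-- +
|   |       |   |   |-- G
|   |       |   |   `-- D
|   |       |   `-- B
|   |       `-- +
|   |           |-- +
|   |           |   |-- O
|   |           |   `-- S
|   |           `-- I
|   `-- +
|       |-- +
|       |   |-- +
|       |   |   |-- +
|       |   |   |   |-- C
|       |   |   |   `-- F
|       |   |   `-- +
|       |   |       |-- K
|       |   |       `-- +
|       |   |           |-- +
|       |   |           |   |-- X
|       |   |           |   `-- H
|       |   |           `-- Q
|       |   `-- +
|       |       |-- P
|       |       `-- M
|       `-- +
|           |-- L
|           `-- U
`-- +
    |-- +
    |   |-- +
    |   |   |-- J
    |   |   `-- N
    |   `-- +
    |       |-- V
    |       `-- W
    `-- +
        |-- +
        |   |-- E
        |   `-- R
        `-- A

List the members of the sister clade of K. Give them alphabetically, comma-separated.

H, Q, X

K attaches to the tree at the node subtending (K,((X,H),Q)).
The other lineage descending from that same node — the sister group — is ((X,H),Q); its 3 tips in alphabetical order are the answer.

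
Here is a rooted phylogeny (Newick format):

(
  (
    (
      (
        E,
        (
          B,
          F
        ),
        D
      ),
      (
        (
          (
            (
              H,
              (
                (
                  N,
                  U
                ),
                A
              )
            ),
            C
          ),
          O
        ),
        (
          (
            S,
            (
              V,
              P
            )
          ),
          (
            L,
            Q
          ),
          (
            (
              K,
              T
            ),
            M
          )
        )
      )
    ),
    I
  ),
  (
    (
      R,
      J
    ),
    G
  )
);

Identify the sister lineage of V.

P

V attaches to the tree at the node subtending (V,P).
The other lineage descending from that same node — the sister group — is the single tip P.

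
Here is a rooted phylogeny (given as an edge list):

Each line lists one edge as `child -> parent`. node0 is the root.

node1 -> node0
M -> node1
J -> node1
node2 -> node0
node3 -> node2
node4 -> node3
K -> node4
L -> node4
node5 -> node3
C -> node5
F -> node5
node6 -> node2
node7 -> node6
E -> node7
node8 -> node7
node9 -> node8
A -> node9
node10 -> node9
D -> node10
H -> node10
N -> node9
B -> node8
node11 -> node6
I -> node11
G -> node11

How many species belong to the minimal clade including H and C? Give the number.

12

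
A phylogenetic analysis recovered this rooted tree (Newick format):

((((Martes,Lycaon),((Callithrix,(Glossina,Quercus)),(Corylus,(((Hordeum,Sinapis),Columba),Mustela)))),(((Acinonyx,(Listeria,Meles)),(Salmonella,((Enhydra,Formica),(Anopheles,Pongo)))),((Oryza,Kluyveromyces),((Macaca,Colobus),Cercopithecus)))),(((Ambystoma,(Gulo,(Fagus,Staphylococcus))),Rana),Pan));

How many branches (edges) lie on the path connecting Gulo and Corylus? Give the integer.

10

The MRCA of Gulo and Corylus is the root of the tree.
From Gulo up to that node: 5 branches. From Corylus up to the same node: 5 branches. Total: 5 + 5 = 10.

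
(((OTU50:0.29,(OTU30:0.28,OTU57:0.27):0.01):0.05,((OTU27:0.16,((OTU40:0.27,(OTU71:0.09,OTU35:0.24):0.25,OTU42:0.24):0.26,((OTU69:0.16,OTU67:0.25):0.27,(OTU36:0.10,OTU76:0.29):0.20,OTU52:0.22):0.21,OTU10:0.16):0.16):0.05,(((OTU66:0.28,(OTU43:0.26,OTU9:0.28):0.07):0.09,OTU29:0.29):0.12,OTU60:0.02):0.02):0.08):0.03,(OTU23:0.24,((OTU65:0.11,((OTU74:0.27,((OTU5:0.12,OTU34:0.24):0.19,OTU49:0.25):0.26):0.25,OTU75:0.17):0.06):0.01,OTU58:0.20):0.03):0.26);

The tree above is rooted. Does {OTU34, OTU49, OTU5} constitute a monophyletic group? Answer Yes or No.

The most recent common ancestor of these taxa subtends ((OTU5,OTU34),OTU49).
That clade has exactly 3 tips — every listed taxon and nothing else — so the group is monophyletic.

Yes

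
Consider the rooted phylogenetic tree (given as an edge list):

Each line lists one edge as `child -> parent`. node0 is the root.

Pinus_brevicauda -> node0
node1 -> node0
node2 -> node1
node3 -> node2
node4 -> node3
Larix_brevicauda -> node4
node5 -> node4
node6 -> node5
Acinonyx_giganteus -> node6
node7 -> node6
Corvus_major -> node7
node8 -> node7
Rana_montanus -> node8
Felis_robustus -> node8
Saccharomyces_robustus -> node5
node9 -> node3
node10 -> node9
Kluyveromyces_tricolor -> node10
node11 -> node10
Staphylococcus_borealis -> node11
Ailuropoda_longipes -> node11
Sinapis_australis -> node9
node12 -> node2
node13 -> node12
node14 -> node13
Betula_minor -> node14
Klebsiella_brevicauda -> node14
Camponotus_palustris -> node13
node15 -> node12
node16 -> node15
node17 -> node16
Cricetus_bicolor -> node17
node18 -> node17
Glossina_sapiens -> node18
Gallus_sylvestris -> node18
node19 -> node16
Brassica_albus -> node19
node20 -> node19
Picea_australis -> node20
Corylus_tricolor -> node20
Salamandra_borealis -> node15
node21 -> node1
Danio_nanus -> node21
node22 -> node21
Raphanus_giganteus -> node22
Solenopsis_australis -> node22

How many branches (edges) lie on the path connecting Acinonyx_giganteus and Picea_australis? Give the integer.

11

The MRCA of Acinonyx_giganteus and Picea_australis is the node subtending (((Larix_brevicauda,((Acinonyx_giganteus,(Corvus_major,(Rana_montanus,Felis_robustus))),Saccharomyces_robustus)),((Kluyveromyces_tricolor,(Staphylococcus_borealis,Ailuropoda_longipes)),Sinapis_australis)),(((Betula_minor,Klebsiella_brevicauda),Camponotus_palustris),(((Cricetus_bicolor,(Glossina_sapiens,Gallus_sylvestris)),(Brassica_albus,(Picea_australis,Corylus_tricolor))),Salamandra_borealis))).
From Acinonyx_giganteus up to that node: 5 branches. From Picea_australis up to the same node: 6 branches. Total: 5 + 6 = 11.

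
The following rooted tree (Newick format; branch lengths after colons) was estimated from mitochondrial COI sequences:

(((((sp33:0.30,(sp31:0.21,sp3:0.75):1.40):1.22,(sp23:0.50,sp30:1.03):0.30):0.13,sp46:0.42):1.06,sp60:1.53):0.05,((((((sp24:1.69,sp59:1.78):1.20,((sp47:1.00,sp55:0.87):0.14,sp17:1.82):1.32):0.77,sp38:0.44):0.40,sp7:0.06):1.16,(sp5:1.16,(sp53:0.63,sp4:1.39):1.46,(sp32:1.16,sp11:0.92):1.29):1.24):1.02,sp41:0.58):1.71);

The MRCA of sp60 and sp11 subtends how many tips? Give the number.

20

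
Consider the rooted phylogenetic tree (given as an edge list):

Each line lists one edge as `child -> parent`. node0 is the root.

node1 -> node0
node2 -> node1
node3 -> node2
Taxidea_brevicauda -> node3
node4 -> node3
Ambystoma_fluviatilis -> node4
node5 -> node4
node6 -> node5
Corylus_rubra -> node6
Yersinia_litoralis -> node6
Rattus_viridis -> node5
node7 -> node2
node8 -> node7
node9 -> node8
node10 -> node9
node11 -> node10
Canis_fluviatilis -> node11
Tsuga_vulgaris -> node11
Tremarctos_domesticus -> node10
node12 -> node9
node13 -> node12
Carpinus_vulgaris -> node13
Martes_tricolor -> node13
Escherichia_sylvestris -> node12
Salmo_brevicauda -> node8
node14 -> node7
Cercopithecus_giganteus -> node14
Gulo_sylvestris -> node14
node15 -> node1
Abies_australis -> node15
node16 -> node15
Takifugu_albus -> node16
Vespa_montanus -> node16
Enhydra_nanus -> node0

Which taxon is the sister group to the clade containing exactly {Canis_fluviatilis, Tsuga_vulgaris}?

The clade containing exactly {Canis_fluviatilis, Tsuga_vulgaris} attaches to the tree at the node subtending ((Canis_fluviatilis,Tsuga_vulgaris),Tremarctos_domesticus).
The other lineage descending from that same node — the sister group — is the single tip Tremarctos_domesticus.

Tremarctos_domesticus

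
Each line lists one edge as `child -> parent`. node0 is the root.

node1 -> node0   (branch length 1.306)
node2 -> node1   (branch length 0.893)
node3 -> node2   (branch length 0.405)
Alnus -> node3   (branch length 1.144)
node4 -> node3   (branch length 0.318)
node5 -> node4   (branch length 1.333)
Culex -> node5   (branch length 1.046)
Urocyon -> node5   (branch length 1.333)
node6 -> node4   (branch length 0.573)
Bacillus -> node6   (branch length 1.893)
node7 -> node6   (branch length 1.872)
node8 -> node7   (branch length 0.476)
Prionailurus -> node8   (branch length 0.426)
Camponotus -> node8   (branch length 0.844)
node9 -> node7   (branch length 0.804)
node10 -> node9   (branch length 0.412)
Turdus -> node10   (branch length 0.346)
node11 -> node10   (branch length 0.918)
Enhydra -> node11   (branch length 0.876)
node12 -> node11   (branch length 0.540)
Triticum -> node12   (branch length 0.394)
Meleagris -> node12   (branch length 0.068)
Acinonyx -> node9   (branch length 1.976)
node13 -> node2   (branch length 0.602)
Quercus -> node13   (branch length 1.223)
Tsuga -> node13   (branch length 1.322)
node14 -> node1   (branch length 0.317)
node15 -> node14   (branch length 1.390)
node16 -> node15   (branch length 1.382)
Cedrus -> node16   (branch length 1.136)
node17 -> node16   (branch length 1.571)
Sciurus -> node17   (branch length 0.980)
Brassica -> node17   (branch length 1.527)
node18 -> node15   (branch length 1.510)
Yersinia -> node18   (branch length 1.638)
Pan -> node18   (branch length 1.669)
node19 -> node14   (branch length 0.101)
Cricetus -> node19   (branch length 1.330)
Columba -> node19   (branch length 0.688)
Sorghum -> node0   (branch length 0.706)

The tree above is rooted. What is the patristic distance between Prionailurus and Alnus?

The path runs Prionailurus → … → MRCA → … → Alnus; the MRCA is the node subtending (Alnus,((Culex,Urocyon),(Bacillus,((Prionailurus,Camponotus),((Turdus,(Enhydra,(Triticum,Meleagris))),Acinonyx))))).
Branch lengths along that path: 0.426 + 0.476 + 1.872 + 0.573 + 0.318 + 1.144 = 4.809.

4.809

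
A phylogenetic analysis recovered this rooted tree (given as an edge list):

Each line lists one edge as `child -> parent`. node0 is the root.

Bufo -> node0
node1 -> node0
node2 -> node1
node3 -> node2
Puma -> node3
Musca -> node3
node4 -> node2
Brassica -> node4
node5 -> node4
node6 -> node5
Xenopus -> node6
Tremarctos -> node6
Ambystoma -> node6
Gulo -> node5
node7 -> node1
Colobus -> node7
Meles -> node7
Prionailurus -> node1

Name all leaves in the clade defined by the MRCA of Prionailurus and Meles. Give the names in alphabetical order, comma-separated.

Ambystoma, Brassica, Colobus, Gulo, Meles, Musca, Prionailurus, Puma, Tremarctos, Xenopus

Tracing Prionailurus: it sits inside (((Puma,Musca),(Brassica,((Xenopus,Tremarctos,Ambystoma),Gulo))),(Colobus,Meles),Prionailurus).
Tracing Meles: it sits inside (Colobus,Meles).
The smallest clade enclosing both is (((Puma,Musca),(Brassica,((Xenopus,Tremarctos,Ambystoma),Gulo))),(Colobus,Meles),Prionailurus); the answer is its 10 terminal taxa in alphabetical order.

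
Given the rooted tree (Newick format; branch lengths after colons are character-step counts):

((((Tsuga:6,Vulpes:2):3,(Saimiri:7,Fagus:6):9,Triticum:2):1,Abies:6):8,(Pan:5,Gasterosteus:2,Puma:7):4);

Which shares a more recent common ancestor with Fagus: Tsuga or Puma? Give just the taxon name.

Tsuga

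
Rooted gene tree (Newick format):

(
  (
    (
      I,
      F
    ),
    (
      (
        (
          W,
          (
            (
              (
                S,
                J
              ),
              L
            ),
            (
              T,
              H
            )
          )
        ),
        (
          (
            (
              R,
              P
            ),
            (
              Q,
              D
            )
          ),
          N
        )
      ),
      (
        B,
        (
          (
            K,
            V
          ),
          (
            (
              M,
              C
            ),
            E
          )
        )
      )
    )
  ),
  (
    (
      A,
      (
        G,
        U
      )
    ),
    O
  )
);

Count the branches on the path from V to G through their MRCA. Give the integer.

10

The MRCA of V and G is the root of the tree.
From V up to that node: 6 branches. From G up to the same node: 4 branches. Total: 6 + 4 = 10.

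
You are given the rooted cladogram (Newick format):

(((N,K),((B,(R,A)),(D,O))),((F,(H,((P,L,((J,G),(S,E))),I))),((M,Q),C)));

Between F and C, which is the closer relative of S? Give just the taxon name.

The MRCA of S and F subtends (F,(H,((P,L,((J,G),(S,E))),I))) (9 taxa).
The MRCA of S and C subtends ((F,(H,((P,L,((J,G),(S,E))),I))),((M,Q),C)) (12 taxa).
The first is nested inside the second, so S shares a more recent common ancestor with F.

F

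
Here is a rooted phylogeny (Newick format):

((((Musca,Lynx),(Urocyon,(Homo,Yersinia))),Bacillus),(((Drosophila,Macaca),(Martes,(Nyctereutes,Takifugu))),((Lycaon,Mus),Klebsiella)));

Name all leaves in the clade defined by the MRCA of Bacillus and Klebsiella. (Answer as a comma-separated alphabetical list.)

Bacillus, Drosophila, Homo, Klebsiella, Lycaon, Lynx, Macaca, Martes, Mus, Musca, Nyctereutes, Takifugu, Urocyon, Yersinia

Tracing Bacillus: it sits inside (((Musca,Lynx),(Urocyon,(Homo,Yersinia))),Bacillus).
Tracing Klebsiella: it sits inside ((Lycaon,Mus),Klebsiella).
The smallest clade enclosing both is the whole tree (their MRCA is the root), so the answer is all 14 tips in alphabetical order.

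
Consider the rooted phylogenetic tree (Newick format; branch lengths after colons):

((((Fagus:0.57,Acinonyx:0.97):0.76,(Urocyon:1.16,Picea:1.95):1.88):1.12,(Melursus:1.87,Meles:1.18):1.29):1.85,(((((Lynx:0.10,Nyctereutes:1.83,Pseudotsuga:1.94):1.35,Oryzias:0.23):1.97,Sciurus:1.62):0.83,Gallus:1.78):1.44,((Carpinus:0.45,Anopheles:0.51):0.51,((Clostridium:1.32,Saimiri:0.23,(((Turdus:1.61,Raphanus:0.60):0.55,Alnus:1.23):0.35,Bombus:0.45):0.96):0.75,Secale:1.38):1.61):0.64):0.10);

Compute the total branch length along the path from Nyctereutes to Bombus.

The path runs Nyctereutes → … → MRCA → … → Bombus; the MRCA is the node subtending (((((Lynx,Nyctereutes,Pseudotsuga),Oryzias),Sciurus),Gallus),((Carpinus,Anopheles),((Clostridium,Saimiri,(((Turdus,Raphanus),Alnus),Bombus)),Secale))).
Branch lengths along that path: 1.83 + 1.35 + 1.97 + 0.83 + 1.44 + 0.64 + 1.61 + 0.75 + 0.96 + 0.45 = 11.83.

11.83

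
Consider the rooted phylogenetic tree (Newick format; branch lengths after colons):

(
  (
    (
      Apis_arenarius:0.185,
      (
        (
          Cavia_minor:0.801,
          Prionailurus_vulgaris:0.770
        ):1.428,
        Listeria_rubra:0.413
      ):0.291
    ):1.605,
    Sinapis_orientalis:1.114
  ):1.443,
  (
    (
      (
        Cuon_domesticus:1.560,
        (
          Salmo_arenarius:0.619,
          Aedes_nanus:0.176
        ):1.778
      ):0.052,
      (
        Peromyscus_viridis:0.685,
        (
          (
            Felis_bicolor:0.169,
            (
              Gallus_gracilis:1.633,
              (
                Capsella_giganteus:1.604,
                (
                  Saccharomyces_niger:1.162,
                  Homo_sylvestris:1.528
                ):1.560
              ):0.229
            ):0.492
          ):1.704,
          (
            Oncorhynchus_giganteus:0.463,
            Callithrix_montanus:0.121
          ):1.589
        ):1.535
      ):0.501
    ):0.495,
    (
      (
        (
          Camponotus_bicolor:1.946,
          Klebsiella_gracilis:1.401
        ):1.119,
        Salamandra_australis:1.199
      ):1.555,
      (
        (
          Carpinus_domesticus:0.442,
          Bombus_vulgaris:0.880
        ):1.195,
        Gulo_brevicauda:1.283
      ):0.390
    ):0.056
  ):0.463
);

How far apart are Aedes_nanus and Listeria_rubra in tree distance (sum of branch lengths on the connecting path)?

6.716

The path runs Aedes_nanus → … → MRCA → … → Listeria_rubra; the MRCA is the root of the tree.
Branch lengths along that path: 0.176 + 1.778 + 0.052 + 0.495 + 0.463 + 1.443 + 1.605 + 0.291 + 0.413 = 6.716.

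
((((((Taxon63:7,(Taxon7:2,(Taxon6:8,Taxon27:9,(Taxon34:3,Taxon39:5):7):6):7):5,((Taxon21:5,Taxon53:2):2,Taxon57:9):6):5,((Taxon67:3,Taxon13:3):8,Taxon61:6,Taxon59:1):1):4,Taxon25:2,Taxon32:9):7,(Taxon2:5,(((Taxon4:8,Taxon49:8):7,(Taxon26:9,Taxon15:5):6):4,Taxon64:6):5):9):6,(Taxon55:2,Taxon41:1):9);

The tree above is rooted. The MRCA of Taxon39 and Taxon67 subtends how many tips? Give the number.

13

The MRCA of Taxon39 and Taxon67 is the node subtending (((Taxon63,(Taxon7,(Taxon6,Taxon27,(Taxon34,Taxon39)))),((Taxon21,Taxon53),Taxon57)),((Taxon67,Taxon13),Taxon61,Taxon59)).
That clade contains 13 terminal taxa: Taxon13, Taxon21, Taxon27, Taxon34, Taxon39, Taxon53, Taxon57, Taxon59, Taxon6, Taxon61, Taxon63, Taxon67, Taxon7.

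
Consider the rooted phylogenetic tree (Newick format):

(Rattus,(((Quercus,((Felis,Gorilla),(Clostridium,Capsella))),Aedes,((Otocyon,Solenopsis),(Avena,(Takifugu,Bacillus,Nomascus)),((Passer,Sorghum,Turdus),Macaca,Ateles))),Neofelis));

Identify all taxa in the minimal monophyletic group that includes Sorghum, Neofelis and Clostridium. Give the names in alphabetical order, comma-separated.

Aedes, Ateles, Avena, Bacillus, Capsella, Clostridium, Felis, Gorilla, Macaca, Neofelis, Nomascus, Otocyon, Passer, Quercus, Solenopsis, Sorghum, Takifugu, Turdus

Tracing Sorghum: it sits inside (Passer,Sorghum,Turdus).
Tracing Neofelis: it sits inside (((Quercus,((Felis,Gorilla),(Clostridium,Capsella))),Aedes,((Otocyon,Solenopsis),(Avena,(Takifugu,Bacillus,Nomascus)),((Passer,Sorghum,Turdus),Macaca,Ateles))),Neofelis).
Tracing Clostridium: it sits inside (Clostridium,Capsella).
The smallest clade enclosing all 3 is (((Quercus,((Felis,Gorilla),(Clostridium,Capsella))),Aedes,((Otocyon,Solenopsis),(Avena,(Takifugu,Bacillus,Nomascus)),((Passer,Sorghum,Turdus),Macaca,Ateles))),Neofelis); the answer is its 18 terminal taxa in alphabetical order.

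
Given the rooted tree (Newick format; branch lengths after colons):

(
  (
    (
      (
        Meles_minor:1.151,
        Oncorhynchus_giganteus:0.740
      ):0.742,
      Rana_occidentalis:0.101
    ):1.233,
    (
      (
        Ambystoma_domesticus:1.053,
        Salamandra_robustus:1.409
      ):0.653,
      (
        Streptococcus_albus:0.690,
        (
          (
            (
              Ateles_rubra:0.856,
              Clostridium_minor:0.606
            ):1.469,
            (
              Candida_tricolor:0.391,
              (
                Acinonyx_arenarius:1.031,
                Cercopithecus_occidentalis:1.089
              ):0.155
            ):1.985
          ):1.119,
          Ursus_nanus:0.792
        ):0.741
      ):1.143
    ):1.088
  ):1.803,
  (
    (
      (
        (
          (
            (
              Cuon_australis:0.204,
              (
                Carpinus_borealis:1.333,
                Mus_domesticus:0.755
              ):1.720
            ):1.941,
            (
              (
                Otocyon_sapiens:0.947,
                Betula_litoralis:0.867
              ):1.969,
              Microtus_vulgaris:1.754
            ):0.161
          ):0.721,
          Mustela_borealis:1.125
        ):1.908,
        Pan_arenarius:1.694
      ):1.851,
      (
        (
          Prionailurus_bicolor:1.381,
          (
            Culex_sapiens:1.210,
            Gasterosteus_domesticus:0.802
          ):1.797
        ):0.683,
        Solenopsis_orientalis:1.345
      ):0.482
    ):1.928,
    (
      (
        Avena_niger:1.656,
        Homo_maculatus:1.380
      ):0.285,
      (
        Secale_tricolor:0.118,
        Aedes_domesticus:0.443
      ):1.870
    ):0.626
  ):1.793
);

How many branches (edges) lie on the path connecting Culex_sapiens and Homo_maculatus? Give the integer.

The MRCA of Culex_sapiens and Homo_maculatus is the node subtending ((((((Cuon_australis,(Carpinus_borealis,Mus_domesticus)),((Otocyon_sapiens,Betula_litoralis),Microtus_vulgaris)),Mustela_borealis),Pan_arenarius),((Prionailurus_bicolor,(Culex_sapiens,Gasterosteus_domesticus)),Solenopsis_orientalis)),((Avena_niger,Homo_maculatus),(Secale_tricolor,Aedes_domesticus))).
From Culex_sapiens up to that node: 5 branches. From Homo_maculatus up to the same node: 3 branches. Total: 5 + 3 = 8.

8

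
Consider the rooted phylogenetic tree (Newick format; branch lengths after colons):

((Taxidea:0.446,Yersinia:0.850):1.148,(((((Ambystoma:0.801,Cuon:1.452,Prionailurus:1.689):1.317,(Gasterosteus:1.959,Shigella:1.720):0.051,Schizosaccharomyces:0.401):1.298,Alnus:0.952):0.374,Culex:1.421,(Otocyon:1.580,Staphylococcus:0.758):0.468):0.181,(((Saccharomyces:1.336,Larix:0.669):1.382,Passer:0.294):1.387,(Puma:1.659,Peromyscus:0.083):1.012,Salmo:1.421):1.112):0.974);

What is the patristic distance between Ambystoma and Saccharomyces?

9.188

The path runs Ambystoma → … → MRCA → … → Saccharomyces; the MRCA is the node subtending (((((Ambystoma,Cuon,Prionailurus),(Gasterosteus,Shigella),Schizosaccharomyces),Alnus),Culex,(Otocyon,Staphylococcus)),(((Saccharomyces,Larix),Passer),(Puma,Peromyscus),Salmo)).
Branch lengths along that path: 0.801 + 1.317 + 1.298 + 0.374 + 0.181 + 1.112 + 1.387 + 1.382 + 1.336 = 9.188.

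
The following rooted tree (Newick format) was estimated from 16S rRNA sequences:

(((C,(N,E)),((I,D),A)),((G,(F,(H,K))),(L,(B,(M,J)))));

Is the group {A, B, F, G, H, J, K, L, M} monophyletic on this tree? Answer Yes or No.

No

The MRCA of the listed taxa is the root, so the smallest clade containing them is the whole tree.
That clade also contains C, D, E, I, N, which are not in the proposed group, so the group is not monophyletic.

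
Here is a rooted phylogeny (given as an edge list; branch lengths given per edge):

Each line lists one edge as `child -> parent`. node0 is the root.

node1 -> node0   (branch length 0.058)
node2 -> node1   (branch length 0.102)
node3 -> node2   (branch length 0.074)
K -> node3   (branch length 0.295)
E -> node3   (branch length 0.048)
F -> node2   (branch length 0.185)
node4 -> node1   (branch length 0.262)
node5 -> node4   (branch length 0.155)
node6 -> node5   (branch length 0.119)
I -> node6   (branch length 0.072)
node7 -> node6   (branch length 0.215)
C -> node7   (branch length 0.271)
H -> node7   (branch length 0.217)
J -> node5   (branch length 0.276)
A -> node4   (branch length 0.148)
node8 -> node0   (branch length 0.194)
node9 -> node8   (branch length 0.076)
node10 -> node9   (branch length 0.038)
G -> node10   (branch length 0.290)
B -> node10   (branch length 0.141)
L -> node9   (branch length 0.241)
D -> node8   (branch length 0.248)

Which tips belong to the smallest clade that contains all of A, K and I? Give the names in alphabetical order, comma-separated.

Tracing A: it sits inside (((I,(C,H)),J),A).
Tracing K: it sits inside (K,E).
Tracing I: it sits inside (I,(C,H)).
The smallest clade enclosing all 3 is (((K,E),F),(((I,(C,H)),J),A)); the answer is its 8 terminal taxa in alphabetical order.

A, C, E, F, H, I, J, K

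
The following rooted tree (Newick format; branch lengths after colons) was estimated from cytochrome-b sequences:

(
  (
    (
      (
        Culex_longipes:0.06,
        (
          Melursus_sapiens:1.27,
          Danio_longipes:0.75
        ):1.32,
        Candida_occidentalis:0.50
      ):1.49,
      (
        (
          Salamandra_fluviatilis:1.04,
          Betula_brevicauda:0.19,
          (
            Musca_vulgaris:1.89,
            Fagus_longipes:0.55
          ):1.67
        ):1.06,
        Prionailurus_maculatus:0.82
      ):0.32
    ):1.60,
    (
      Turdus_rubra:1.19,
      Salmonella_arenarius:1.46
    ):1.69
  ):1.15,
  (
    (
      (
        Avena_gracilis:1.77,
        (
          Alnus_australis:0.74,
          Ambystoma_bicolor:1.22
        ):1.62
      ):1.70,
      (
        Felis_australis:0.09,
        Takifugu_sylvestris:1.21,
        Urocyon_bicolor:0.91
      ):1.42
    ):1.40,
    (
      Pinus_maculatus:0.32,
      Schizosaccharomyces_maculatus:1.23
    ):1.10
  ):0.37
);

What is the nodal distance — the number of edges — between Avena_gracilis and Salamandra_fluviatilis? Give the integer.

9

The MRCA of Avena_gracilis and Salamandra_fluviatilis is the root of the tree.
From Avena_gracilis up to that node: 4 branches. From Salamandra_fluviatilis up to the same node: 5 branches. Total: 4 + 5 = 9.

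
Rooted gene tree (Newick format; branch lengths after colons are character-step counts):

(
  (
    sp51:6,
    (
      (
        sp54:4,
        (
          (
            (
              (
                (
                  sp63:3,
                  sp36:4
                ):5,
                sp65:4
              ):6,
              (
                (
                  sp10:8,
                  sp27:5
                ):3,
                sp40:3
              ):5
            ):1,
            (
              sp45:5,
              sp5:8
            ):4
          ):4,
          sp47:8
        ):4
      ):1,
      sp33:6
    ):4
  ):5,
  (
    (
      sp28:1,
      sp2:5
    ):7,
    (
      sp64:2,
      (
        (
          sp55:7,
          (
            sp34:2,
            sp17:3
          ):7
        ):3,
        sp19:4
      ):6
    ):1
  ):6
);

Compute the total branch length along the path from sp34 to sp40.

52

The path runs sp34 → … → MRCA → … → sp40; the MRCA is the root of the tree.
Branch lengths along that path: 2 + 7 + 3 + 6 + 1 + 6 + 5 + 4 + 1 + 4 + 4 + 1 + 5 + 3 = 52.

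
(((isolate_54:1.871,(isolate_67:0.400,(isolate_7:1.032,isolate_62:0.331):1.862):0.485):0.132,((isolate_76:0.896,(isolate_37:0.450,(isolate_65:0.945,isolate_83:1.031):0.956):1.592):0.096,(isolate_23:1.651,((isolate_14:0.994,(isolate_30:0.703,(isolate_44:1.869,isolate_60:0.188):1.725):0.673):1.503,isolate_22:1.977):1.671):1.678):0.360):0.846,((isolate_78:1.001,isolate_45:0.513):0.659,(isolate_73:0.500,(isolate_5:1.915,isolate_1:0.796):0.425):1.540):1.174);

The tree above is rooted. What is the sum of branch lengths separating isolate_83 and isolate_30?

The path runs isolate_83 → … → MRCA → … → isolate_30; the MRCA is the node subtending ((isolate_76,(isolate_37,(isolate_65,isolate_83))),(isolate_23,((isolate_14,(isolate_30,(isolate_44,isolate_60))),isolate_22))).
Branch lengths along that path: 1.031 + 0.956 + 1.592 + 0.096 + 1.678 + 1.671 + 1.503 + 0.673 + 0.703 = 9.903.

9.903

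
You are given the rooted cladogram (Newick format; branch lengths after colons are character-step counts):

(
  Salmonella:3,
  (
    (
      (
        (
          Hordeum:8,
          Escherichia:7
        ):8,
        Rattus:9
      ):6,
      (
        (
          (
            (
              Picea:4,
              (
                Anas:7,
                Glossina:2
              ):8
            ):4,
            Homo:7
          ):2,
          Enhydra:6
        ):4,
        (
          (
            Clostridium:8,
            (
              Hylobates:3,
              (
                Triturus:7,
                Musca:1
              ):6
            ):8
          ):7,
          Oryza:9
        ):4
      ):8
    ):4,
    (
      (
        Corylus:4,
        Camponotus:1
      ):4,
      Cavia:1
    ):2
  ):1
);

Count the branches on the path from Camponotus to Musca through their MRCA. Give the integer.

The MRCA of Camponotus and Musca is the node subtending ((((Hordeum,Escherichia),Rattus),((((Picea,(Anas,Glossina)),Homo),Enhydra),((Clostridium,(Hylobates,(Triturus,Musca))),Oryza))),((Corylus,Camponotus),Cavia)).
From Camponotus up to that node: 3 branches. From Musca up to the same node: 7 branches. Total: 3 + 7 = 10.

10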